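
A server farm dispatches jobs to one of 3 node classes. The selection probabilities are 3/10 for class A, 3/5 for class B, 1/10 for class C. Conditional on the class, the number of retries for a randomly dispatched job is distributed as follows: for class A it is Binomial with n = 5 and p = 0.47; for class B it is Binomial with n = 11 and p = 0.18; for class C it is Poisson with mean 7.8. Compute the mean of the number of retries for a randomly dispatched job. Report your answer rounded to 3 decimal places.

2.673

Component means — A: 2.35; B: 1.98; C: 7.8.
E[X] = 0.3·2.35 + 0.6·1.98 + 0.1·7.8 = 2.673.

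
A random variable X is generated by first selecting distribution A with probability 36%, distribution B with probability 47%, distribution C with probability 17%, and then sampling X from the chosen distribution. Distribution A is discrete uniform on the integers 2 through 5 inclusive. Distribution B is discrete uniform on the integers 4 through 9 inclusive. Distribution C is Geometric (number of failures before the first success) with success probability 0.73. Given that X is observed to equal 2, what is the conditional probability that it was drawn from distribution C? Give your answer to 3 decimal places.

Likelihoods P(X=2 | ·): A: 0.25; B: 0; C: 0.053217.
Posterior ∝ prior × likelihood. Numerator for C: 0.17·0.053217 = 0.00904689.
Normalizing constant: 0.36·0.25 + 0.47·0 + 0.17·0.053217 = 0.0990469.
P(C | observation) = 0.00904689 / 0.0990469 = 0.0913395.

0.091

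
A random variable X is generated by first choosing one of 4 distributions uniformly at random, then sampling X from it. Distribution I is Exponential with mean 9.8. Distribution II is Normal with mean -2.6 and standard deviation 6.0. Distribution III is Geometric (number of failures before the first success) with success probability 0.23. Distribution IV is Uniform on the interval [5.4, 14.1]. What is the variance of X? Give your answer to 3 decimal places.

64.743

Per component, I: μ=9.8, E[X²]=192.08; II: μ=-2.6, E[X²]=42.76; III: μ=3.34783, E[X²]=25.7637; IV: μ=9.75, E[X²]=101.37.
E[X] = 0.25·9.8 + 0.25·-2.6 + 0.25·3.34783 + 0.25·9.75 = 5.07446.
E[X²] = 0.25·192.08 + 0.25·42.76 + 0.25·25.7637 + 0.25·101.37 = 90.4934.
Var(X) = E[X²] − (E[X])² = 90.4934 − 25.7501 = 64.7433.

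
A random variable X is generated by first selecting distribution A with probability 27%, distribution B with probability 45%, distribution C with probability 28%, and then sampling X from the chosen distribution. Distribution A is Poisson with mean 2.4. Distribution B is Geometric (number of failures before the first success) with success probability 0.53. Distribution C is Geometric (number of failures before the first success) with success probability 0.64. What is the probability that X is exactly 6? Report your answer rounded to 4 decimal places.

Conditional on each component, P(X = 6): A: 0.0240784; B: 0.00571298; C: 0.00139314.
By total probability, P(X = 6) = 0.27·0.0240784 + 0.45·0.00571298 + 0.28·0.00139314 = 0.0094621.

0.0095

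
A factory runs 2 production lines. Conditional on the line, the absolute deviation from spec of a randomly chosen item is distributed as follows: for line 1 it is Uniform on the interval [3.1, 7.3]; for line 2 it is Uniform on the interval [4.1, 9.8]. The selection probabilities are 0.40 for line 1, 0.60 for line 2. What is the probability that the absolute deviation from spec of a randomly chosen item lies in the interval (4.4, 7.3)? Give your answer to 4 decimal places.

Conditional on each line, P(4.4 < X < 7.3): 1: 0.690476; 2: 0.508772.
By total probability, P(4.4 < X < 7.3) = 0.4·0.690476 + 0.6·0.508772 = 0.581454.

0.5815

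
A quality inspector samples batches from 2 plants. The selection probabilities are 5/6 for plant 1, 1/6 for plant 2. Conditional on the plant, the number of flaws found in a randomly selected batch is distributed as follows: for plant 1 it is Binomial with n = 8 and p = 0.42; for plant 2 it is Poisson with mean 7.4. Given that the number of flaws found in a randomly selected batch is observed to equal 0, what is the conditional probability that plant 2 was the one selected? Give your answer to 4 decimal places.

0.0095

Likelihoods P(X=0 | ·): 1: 0.0128063; 2: 0.000611253.
Posterior ∝ prior × likelihood. Numerator for 2: 0.166667·0.000611253 = 0.000101875.
Normalizing constant: 0.833333·0.0128063 + 0.166667·0.000611253 = 0.0107738.
P(2 | observation) = 0.000101875 / 0.0107738 = 0.00945585.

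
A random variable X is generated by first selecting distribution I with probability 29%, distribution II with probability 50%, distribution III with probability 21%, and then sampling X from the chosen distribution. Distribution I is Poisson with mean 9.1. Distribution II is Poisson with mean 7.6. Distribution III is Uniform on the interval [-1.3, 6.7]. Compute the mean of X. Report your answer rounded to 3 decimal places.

7.006

Component means — I: 9.1; II: 7.6; III: 2.7.
E[X] = 0.29·9.1 + 0.5·7.6 + 0.21·2.7 = 7.006.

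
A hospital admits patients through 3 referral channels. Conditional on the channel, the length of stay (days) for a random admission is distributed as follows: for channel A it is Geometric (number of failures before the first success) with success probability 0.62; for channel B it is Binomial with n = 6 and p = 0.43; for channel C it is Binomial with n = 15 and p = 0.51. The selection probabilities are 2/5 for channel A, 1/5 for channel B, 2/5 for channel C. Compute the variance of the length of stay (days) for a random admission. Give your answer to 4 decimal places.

12.4782

Per component, A: μ=0.612903, E[X²]=1.3642; B: μ=2.58, E[X²]=8.127; C: μ=7.65, E[X²]=62.271.
E[X] = 0.4·0.612903 + 0.2·2.58 + 0.4·7.65 = 3.82116.
E[X²] = 0.4·1.3642 + 0.2·8.127 + 0.4·62.271 = 27.0795.
Var(X) = E[X²] − (E[X])² = 27.0795 − 14.6013 = 12.4782.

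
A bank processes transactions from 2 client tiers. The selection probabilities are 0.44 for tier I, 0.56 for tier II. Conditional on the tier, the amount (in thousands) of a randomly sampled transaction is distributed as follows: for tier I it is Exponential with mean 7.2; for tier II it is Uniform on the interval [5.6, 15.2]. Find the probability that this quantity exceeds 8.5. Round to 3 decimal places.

0.526

Conditional on each tier, P(X > 8.5): I: 0.307108; II: 0.697917.
By total probability, P(X > 8.5) = 0.44·0.307108 + 0.56·0.697917 = 0.525961.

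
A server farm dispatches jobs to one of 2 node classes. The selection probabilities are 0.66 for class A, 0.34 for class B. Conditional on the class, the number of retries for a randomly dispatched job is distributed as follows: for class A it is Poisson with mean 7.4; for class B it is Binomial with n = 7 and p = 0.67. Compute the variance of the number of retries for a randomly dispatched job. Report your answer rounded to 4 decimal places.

7.0582

Per component, A: μ=7.4, E[X²]=62.16; B: μ=4.69, E[X²]=23.5438.
E[X] = 0.66·7.4 + 0.34·4.69 = 6.4786.
E[X²] = 0.66·62.16 + 0.34·23.5438 = 49.0305.
Var(X) = E[X²] − (E[X])² = 49.0305 − 41.9723 = 7.05823.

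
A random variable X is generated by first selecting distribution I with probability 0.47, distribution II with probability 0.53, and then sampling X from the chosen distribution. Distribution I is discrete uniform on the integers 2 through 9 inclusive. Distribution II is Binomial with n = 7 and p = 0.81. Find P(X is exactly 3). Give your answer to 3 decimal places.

Conditional on each component, P(X = 3): I: 0.125; II: 0.0242403.
By total probability, P(X = 3) = 0.47·0.125 + 0.53·0.0242403 = 0.0715973.

0.072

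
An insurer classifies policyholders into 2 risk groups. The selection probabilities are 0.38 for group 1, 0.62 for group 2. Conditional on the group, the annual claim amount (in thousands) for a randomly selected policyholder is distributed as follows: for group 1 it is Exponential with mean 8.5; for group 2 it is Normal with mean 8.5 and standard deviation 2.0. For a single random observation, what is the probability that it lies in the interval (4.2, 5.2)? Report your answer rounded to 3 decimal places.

0.047

Conditional on each group, P(4.2 < X < 5.2): 1: 0.0677161; 2: 0.0336939.
By total probability, P(4.2 < X < 5.2) = 0.38·0.0677161 + 0.62·0.0336939 = 0.0466223.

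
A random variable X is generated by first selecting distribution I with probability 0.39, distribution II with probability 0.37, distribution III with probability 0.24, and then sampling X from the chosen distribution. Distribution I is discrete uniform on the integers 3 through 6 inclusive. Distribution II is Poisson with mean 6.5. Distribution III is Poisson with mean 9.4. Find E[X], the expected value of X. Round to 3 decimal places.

Component means — I: 4.5; II: 6.5; III: 9.4.
E[X] = 0.39·4.5 + 0.37·6.5 + 0.24·9.4 = 6.416.

6.416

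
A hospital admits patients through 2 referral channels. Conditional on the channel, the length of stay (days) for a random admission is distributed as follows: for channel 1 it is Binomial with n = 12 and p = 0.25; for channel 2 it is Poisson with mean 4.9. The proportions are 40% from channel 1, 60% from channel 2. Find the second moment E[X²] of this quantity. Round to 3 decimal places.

21.846

For each component E[X²] = Var + (mean)², giving 1: 11.25; 2: 28.91.
Overall E[X²] = 0.4·11.25 + 0.6·28.91 = 21.846.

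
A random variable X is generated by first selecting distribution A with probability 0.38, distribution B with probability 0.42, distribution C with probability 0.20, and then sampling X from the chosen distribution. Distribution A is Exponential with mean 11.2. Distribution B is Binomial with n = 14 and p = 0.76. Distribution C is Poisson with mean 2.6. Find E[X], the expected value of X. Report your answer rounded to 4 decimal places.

Component means — A: 11.2; B: 10.64; C: 2.6.
E[X] = 0.38·11.2 + 0.42·10.64 + 0.2·2.6 = 9.2448.

9.2448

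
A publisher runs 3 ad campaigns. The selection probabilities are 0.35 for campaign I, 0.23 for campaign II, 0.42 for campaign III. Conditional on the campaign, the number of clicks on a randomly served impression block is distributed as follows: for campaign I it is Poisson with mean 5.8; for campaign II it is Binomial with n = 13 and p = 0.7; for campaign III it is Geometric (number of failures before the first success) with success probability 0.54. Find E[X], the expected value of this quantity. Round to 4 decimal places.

4.4808

Component means — I: 5.8; II: 9.1; III: 0.851852.
E[X] = 0.35·5.8 + 0.23·9.1 + 0.42·0.851852 = 4.48078.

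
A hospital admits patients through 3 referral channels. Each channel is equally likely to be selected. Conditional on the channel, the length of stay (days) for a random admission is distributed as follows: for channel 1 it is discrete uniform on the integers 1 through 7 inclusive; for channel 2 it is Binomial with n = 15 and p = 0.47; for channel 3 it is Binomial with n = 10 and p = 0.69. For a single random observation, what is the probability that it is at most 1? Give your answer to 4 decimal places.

0.0480

Conditional on each channel, P(X ≤ 1): 1: 0.142857; 2: 0.001046; 3: 0.00019063.
By total probability, P(X ≤ 1) = 0.333333·0.142857 + 0.333333·0.001046 + 0.333333·0.00019063 = 0.0480313.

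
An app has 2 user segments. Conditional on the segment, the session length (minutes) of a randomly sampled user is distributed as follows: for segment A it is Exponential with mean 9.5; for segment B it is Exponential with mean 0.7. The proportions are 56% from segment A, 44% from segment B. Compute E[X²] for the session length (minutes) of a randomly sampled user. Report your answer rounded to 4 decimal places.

For each component E[X²] = Var + (mean)², giving A: 180.5; B: 0.98.
Overall E[X²] = 0.56·180.5 + 0.44·0.98 = 101.511.

101.5112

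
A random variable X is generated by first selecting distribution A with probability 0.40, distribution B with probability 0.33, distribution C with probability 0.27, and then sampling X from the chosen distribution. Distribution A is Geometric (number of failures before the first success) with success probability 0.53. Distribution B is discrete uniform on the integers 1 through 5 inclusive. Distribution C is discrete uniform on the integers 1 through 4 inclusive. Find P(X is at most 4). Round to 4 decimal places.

0.9248

Conditional on each component, P(X ≤ 4): A: 0.977065; B: 0.8; C: 1.
By total probability, P(X ≤ 4) = 0.4·0.977065 + 0.33·0.8 + 0.27·1 = 0.924826.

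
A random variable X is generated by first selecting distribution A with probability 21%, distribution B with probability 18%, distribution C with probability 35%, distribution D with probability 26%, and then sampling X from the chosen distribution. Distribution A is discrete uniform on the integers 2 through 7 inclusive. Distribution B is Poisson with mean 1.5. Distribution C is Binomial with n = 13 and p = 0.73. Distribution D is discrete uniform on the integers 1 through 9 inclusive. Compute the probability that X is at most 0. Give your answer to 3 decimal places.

0.040

Conditional on each component, P(X ≤ 0): A: 0; B: 0.22313; C: 4.05256e-08; D: 0.
By total probability, P(X ≤ 0) = 0.21·0 + 0.18·0.22313 + 0.35·4.05256e-08 + 0.26·0 = 0.0401634.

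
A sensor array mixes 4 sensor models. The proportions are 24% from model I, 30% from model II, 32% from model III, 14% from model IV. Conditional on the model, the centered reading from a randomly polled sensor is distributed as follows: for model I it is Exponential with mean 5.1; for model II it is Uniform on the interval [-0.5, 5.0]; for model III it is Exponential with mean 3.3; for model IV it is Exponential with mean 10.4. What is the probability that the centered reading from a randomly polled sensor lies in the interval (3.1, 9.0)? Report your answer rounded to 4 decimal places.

Conditional on each model, P(3.1 < X < 9.0): I: 0.373287; II: 0.345455; III: 0.325467; IV: 0.321355.
By total probability, P(3.1 < X < 9.0) = 0.24·0.373287 + 0.3·0.345455 + 0.32·0.325467 + 0.14·0.321355 = 0.342364.

0.3424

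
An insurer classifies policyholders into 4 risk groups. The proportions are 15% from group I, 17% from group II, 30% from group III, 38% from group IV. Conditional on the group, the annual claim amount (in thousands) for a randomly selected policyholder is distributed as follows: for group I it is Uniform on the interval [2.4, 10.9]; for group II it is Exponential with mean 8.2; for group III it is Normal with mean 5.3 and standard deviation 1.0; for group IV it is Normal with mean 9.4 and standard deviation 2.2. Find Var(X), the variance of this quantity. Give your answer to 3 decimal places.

17.486

Per component, I: μ=6.65, E[X²]=50.2433; II: μ=8.2, E[X²]=134.48; III: μ=5.3, E[X²]=29.09; IV: μ=9.4, E[X²]=93.2.
E[X] = 0.15·6.65 + 0.17·8.2 + 0.3·5.3 + 0.38·9.4 = 7.5535.
E[X²] = 0.15·50.2433 + 0.17·134.48 + 0.3·29.09 + 0.38·93.2 = 74.5411.
Var(X) = E[X²] − (E[X])² = 74.5411 − 57.0554 = 17.4857.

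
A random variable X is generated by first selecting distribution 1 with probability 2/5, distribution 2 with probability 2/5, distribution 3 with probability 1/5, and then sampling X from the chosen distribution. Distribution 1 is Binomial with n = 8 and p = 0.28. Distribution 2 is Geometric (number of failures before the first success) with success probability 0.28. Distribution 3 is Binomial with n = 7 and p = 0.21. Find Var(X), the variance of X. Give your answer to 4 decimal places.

4.7129

Per component, 1: μ=2.24, E[X²]=6.6304; 2: μ=2.57143, E[X²]=15.7959; 3: μ=1.47, E[X²]=3.3222.
E[X] = 0.4·2.24 + 0.4·2.57143 + 0.2·1.47 = 2.21857.
E[X²] = 0.4·6.6304 + 0.4·15.7959 + 0.2·3.3222 = 9.63497.
Var(X) = E[X²] − (E[X])² = 9.63497 − 4.92206 = 4.71291.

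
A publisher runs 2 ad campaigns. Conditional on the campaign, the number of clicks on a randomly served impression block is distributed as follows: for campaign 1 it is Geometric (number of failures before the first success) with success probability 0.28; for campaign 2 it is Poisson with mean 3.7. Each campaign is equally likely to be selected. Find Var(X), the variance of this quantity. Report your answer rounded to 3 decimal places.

6.760

Per component, 1: μ=2.57143, E[X²]=15.7959; 2: μ=3.7, E[X²]=17.39.
E[X] = 0.5·2.57143 + 0.5·3.7 = 3.13571.
E[X²] = 0.5·15.7959 + 0.5·17.39 = 16.593.
Var(X) = E[X²] − (E[X])² = 16.593 − 9.8327 = 6.76026.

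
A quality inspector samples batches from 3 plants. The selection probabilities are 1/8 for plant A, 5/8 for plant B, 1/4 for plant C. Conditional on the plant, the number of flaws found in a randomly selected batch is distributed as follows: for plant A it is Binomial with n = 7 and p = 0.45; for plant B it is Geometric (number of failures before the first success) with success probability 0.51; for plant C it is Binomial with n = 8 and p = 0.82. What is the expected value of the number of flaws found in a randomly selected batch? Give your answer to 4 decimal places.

Component means — A: 3.15; B: 0.960784; C: 6.56.
E[X] = 0.125·3.15 + 0.625·0.960784 + 0.25·6.56 = 2.63424.

2.6342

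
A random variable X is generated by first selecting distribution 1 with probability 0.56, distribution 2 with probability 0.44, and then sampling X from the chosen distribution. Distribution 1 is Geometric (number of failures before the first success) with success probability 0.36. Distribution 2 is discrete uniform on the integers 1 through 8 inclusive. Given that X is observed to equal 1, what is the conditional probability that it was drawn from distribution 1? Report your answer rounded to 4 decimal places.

Likelihoods P(X=1 | ·): 1: 0.2304; 2: 0.125.
Posterior ∝ prior × likelihood. Numerator for 1: 0.56·0.2304 = 0.129024.
Normalizing constant: 0.56·0.2304 + 0.44·0.125 = 0.184024.
P(1 | observation) = 0.129024 / 0.184024 = 0.701126.

0.7011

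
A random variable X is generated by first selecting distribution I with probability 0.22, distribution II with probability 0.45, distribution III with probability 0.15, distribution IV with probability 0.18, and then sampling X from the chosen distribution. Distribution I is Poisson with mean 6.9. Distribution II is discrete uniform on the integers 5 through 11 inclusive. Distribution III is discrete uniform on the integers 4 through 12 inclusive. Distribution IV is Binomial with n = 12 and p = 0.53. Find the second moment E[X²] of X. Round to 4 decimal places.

For each component E[X²] = Var + (mean)², giving I: 54.51; II: 68; III: 70.6667; IV: 43.4388.
Overall E[X²] = 0.22·54.51 + 0.45·68 + 0.15·70.6667 + 0.18·43.4388 = 61.0112.

61.0112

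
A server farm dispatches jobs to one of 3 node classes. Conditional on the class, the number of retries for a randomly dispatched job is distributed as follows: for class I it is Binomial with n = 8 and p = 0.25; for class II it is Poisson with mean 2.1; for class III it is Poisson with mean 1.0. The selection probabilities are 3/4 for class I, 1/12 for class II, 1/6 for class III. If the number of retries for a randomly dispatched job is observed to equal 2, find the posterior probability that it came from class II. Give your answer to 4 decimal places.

Likelihoods P(X=2 | ·): I: 0.311462; II: 0.270016; III: 0.18394.
Posterior ∝ prior × likelihood. Numerator for II: 0.0833333·0.270016 = 0.0225014.
Normalizing constant: 0.75·0.311462 + 0.0833333·0.270016 + 0.166667·0.18394 = 0.286755.
P(II | observation) = 0.0225014 / 0.286755 = 0.078469.

0.0785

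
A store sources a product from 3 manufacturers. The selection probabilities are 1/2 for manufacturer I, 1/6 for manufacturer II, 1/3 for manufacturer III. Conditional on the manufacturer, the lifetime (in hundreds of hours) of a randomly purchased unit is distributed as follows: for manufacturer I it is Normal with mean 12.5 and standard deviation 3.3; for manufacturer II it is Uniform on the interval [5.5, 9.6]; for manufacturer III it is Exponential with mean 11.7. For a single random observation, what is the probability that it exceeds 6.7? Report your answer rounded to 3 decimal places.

0.786

Conditional on each manufacturer, P(X > 6.7): I: 0.96059; II: 0.707317; III: 0.564029.
By total probability, P(X > 6.7) = 0.5·0.96059 + 0.166667·0.707317 + 0.333333·0.564029 = 0.786191.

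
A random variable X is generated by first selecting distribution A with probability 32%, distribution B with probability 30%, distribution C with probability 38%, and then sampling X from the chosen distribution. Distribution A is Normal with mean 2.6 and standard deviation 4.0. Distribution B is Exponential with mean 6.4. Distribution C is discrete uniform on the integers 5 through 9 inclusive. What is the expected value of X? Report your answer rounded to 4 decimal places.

5.4120

Component means — A: 2.6; B: 6.4; C: 7.
E[X] = 0.32·2.6 + 0.3·6.4 + 0.38·7 = 5.412.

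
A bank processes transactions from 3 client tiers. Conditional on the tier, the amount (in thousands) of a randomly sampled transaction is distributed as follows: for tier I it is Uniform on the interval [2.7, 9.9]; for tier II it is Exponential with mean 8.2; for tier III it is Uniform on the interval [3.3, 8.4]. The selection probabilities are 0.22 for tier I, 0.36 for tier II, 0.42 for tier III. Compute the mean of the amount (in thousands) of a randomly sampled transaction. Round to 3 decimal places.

Component means — I: 6.3; II: 8.2; III: 5.85.
E[X] = 0.22·6.3 + 0.36·8.2 + 0.42·5.85 = 6.795.

6.795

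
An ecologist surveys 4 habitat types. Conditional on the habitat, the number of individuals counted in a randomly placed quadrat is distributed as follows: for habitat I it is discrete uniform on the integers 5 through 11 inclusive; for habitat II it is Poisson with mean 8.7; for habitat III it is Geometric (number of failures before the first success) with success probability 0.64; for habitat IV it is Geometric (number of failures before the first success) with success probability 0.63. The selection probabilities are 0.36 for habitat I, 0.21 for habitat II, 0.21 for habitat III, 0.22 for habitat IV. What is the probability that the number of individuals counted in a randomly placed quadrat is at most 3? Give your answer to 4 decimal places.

Conditional on each habitat, P(X ≤ 3): I: 0; II: 0.0262032; III: 0.983204; IV: 0.981258.
By total probability, P(X ≤ 3) = 0.36·0 + 0.21·0.0262032 + 0.21·0.983204 + 0.22·0.981258 = 0.427852.

0.4279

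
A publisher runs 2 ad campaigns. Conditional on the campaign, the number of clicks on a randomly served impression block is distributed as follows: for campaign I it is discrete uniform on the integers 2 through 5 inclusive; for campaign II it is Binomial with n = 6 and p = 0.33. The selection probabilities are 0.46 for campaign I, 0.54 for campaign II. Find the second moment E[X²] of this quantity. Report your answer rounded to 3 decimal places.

For each component E[X²] = Var + (mean)², giving I: 13.5; II: 5.247.
Overall E[X²] = 0.46·13.5 + 0.54·5.247 = 9.04338.

9.043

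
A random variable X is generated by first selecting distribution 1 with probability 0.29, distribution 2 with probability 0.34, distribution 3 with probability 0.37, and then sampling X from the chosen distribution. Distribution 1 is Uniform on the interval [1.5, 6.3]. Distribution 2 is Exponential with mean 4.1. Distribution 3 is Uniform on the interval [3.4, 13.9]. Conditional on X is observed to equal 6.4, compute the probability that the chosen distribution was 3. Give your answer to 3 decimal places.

Likelihoods f(6.4 | ·): 1: 0; 2: 0.0512027; 3: 0.0952381.
Posterior ∝ prior × likelihood. Numerator for 3: 0.37·0.0952381 = 0.0352381.
Normalizing constant: 0.29·0 + 0.34·0.0512027 + 0.37·0.0952381 = 0.052647.
P(3 | observation) = 0.0352381 / 0.052647 = 0.669327.

0.669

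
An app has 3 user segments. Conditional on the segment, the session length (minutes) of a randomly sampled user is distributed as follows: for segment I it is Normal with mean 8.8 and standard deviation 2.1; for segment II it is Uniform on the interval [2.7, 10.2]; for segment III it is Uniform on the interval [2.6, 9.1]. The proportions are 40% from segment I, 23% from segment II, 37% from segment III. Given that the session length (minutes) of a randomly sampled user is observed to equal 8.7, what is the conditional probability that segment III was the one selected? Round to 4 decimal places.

Likelihoods f(8.7 | ·): I: 0.189757; II: 0.133333; III: 0.153846.
Posterior ∝ prior × likelihood. Numerator for III: 0.37·0.153846 = 0.0569231.
Normalizing constant: 0.4·0.189757 + 0.23·0.133333 + 0.37·0.153846 = 0.163493.
P(III | observation) = 0.0569231 / 0.163493 = 0.348169.

0.3482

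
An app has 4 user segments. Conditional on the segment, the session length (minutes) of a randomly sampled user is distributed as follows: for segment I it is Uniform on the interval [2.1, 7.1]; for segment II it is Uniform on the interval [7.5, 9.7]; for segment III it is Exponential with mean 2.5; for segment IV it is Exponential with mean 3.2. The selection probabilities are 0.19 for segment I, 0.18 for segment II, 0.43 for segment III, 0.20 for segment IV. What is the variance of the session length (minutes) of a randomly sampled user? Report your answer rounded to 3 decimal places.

Per component, I: μ=4.6, E[X²]=23.2433; II: μ=8.6, E[X²]=74.3633; III: μ=2.5, E[X²]=12.5; IV: μ=3.2, E[X²]=20.48.
E[X] = 0.19·4.6 + 0.18·8.6 + 0.43·2.5 + 0.2·3.2 = 4.137.
E[X²] = 0.19·23.2433 + 0.18·74.3633 + 0.43·12.5 + 0.2·20.48 = 27.2726.
Var(X) = E[X²] − (E[X])² = 27.2726 − 17.1148 = 10.1579.

10.158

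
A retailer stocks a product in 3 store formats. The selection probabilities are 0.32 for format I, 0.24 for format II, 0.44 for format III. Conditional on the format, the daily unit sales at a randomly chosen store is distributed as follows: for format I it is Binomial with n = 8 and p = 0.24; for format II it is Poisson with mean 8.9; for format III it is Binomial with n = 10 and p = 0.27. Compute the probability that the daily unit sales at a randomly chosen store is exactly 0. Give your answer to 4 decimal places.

Conditional on each format, P(X = 0): I: 0.111303; II: 0.000136389; III: 0.0429763.
By total probability, P(X = 0) = 0.32·0.111303 + 0.24·0.000136389 + 0.44·0.0429763 = 0.0545594.

0.0546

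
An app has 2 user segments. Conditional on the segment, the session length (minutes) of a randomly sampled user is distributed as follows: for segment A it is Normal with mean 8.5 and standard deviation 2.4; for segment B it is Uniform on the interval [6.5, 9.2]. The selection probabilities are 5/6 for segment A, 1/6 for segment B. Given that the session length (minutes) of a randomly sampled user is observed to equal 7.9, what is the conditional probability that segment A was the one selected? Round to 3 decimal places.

0.685

Likelihoods f(7.9 | ·): A: 0.161112; B: 0.37037.
Posterior ∝ prior × likelihood. Numerator for A: 0.833333·0.161112 = 0.13426.
Normalizing constant: 0.833333·0.161112 + 0.166667·0.37037 = 0.195988.
P(A | observation) = 0.13426 / 0.195988 = 0.68504.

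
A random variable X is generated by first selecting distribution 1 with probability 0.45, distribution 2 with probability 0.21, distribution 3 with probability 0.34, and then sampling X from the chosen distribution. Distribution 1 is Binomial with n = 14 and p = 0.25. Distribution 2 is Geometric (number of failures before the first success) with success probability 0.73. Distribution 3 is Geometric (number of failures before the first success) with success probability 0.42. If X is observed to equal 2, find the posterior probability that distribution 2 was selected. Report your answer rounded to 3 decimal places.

Likelihoods P(X=2 | ·): 1: 0.180159; 2: 0.053217; 3: 0.141288.
Posterior ∝ prior × likelihood. Numerator for 2: 0.21·0.053217 = 0.0111756.
Normalizing constant: 0.45·0.180159 + 0.21·0.053217 + 0.34·0.141288 = 0.140285.
P(2 | observation) = 0.0111756 / 0.140285 = 0.0796632.

0.080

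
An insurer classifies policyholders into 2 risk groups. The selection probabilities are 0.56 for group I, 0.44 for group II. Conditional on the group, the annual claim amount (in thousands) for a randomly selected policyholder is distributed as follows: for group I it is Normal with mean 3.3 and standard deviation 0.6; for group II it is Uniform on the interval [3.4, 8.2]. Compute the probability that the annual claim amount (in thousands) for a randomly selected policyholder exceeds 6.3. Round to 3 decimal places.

Conditional on each group, P(X > 6.3): I: 2.86652e-07; II: 0.395833.
By total probability, P(X > 6.3) = 0.56·2.86652e-07 + 0.44·0.395833 = 0.174167.

0.174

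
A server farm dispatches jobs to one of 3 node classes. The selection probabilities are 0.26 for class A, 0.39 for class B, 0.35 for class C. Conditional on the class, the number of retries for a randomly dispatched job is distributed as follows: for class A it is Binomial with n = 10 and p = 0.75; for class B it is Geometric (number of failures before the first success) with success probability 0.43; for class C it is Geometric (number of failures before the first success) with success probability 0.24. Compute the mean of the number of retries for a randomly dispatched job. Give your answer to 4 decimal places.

Component means — A: 7.5; B: 1.32558; C: 3.16667.
E[X] = 0.26·7.5 + 0.39·1.32558 + 0.35·3.16667 = 3.57531.

3.5753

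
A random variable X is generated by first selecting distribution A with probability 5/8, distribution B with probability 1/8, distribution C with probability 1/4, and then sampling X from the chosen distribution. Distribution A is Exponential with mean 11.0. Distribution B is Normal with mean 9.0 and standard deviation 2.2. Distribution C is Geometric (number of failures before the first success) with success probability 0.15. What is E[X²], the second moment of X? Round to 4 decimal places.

For each component E[X²] = Var + (mean)², giving A: 242; B: 85.84; C: 69.8889.
Overall E[X²] = 0.625·242 + 0.125·85.84 + 0.25·69.8889 = 179.452.

179.4522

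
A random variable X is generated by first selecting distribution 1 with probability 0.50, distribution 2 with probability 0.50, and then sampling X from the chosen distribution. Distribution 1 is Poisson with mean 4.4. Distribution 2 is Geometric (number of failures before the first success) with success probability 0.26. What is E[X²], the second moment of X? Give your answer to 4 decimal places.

21.4037

For each component E[X²] = Var + (mean)², giving 1: 23.76; 2: 19.0473.
Overall E[X²] = 0.5·23.76 + 0.5·19.0473 = 21.4037.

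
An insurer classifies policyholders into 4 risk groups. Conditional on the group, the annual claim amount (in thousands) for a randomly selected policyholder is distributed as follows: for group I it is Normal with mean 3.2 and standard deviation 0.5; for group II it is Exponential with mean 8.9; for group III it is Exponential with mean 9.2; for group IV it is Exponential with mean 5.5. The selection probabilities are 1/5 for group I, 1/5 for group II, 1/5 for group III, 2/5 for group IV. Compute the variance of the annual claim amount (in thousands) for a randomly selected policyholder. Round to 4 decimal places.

Per component, I: μ=3.2, E[X²]=10.49; II: μ=8.9, E[X²]=158.42; III: μ=9.2, E[X²]=169.28; IV: μ=5.5, E[X²]=60.5.
E[X] = 0.2·3.2 + 0.2·8.9 + 0.2·9.2 + 0.4·5.5 = 6.46.
E[X²] = 0.2·10.49 + 0.2·158.42 + 0.2·169.28 + 0.4·60.5 = 91.838.
Var(X) = E[X²] − (E[X])² = 91.838 − 41.7316 = 50.1064.

50.1064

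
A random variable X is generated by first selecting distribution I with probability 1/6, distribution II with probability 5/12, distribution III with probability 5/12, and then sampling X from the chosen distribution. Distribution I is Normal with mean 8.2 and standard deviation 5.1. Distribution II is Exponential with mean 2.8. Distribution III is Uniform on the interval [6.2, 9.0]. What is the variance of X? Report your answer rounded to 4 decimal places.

Per component, I: μ=8.2, E[X²]=93.25; II: μ=2.8, E[X²]=15.68; III: μ=7.6, E[X²]=58.4133.
E[X] = 0.166667·8.2 + 0.416667·2.8 + 0.416667·7.6 = 5.7.
E[X²] = 0.166667·93.25 + 0.416667·15.68 + 0.416667·58.4133 = 46.4139.
Var(X) = E[X²] − (E[X])² = 46.4139 − 32.49 = 13.9239.

13.9239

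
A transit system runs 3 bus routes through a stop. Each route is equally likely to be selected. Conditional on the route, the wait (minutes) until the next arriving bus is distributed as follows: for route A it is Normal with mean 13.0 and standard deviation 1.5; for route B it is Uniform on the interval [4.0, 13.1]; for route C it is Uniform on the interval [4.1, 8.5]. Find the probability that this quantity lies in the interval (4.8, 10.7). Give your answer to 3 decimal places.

Conditional on each route, P(4.8 < X < 10.7): A: 0.0625968; B: 0.648352; C: 0.840909.
By total probability, P(4.8 < X < 10.7) = 0.333333·0.0625968 + 0.333333·0.648352 + 0.333333·0.840909 = 0.517286.

0.517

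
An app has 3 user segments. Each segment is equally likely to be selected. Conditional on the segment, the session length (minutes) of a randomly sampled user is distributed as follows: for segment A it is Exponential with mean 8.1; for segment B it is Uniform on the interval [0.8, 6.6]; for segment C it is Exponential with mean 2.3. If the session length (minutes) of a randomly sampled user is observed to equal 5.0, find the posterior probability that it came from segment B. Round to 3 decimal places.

0.598

Likelihoods f(5.0 | ·): A: 0.0665935; B: 0.172414; C: 0.0494486.
Posterior ∝ prior × likelihood. Numerator for B: 0.333333·0.172414 = 0.0574713.
Normalizing constant: 0.333333·0.0665935 + 0.333333·0.172414 + 0.333333·0.0494486 = 0.096152.
P(B | observation) = 0.0574713 / 0.096152 = 0.597713.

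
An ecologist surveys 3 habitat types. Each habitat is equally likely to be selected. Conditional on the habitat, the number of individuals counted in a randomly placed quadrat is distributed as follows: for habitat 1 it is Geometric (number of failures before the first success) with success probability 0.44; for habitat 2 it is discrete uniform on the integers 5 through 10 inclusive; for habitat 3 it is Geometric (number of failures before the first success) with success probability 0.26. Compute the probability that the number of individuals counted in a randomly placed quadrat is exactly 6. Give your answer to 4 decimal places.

0.0743

Conditional on each habitat, P(X = 6): 1: 0.01357; 2: 0.166667; 3: 0.0426937.
By total probability, P(X = 6) = 0.333333·0.01357 + 0.333333·0.166667 + 0.333333·0.0426937 = 0.0743101.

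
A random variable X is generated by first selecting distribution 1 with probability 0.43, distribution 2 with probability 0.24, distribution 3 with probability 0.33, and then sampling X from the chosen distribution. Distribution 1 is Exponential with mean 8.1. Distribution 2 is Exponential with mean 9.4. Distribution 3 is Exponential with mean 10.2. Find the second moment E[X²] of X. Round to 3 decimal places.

For each component E[X²] = Var + (mean)², giving 1: 131.22; 2: 176.72; 3: 208.08.
Overall E[X²] = 0.43·131.22 + 0.24·176.72 + 0.33·208.08 = 167.504.

167.504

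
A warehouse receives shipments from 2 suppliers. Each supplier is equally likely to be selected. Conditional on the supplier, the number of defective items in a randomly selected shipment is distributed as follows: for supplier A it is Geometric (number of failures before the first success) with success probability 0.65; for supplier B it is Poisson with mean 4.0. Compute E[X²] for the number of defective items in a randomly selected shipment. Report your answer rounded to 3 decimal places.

10.559

For each component E[X²] = Var + (mean)², giving A: 1.11834; B: 20.
Overall E[X²] = 0.5·1.11834 + 0.5·20 = 10.5592.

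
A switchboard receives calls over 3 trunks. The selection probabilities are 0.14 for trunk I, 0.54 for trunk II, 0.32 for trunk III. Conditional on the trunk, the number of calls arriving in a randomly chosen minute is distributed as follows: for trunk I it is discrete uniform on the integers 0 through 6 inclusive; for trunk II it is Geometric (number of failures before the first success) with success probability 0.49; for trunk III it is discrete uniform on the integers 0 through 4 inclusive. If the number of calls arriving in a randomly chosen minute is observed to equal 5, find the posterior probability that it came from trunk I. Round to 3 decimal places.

Likelihoods P(X=5 | ·): I: 0.142857; II: 0.0169062; III: 0.
Posterior ∝ prior × likelihood. Numerator for I: 0.14·0.142857 = 0.02.
Normalizing constant: 0.14·0.142857 + 0.54·0.0169062 + 0.32·0 = 0.0291294.
P(I | observation) = 0.02 / 0.0291294 = 0.686592.

0.687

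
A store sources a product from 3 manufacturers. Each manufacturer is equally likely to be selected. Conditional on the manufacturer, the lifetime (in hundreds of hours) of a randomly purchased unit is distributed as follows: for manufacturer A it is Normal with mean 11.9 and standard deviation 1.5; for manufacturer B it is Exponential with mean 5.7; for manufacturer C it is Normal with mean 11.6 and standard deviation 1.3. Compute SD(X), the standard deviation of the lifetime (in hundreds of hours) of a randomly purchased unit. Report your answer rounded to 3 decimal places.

4.505

Per component, A: μ=11.9, E[X²]=143.86; B: μ=5.7, E[X²]=64.98; C: μ=11.6, E[X²]=136.25.
E[X] = 0.333333·11.9 + 0.333333·5.7 + 0.333333·11.6 = 9.73333.
E[X²] = 0.333333·143.86 + 0.333333·64.98 + 0.333333·136.25 = 115.03.
Var(X) = E[X²] − (E[X])² = 115.03 − 94.7378 = 20.2922.
SD(X) = √20.2922 = 4.50469.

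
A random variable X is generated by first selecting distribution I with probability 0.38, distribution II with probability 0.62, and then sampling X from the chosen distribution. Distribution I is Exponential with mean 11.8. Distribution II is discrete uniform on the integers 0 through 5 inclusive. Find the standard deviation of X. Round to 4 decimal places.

8.6658

Per component, I: μ=11.8, E[X²]=278.48; II: μ=2.5, E[X²]=9.16667.
E[X] = 0.38·11.8 + 0.62·2.5 = 6.034.
E[X²] = 0.38·278.48 + 0.62·9.16667 = 111.506.
Var(X) = E[X²] − (E[X])² = 111.506 − 36.4092 = 75.0966.
SD(X) = √75.0966 = 8.66583.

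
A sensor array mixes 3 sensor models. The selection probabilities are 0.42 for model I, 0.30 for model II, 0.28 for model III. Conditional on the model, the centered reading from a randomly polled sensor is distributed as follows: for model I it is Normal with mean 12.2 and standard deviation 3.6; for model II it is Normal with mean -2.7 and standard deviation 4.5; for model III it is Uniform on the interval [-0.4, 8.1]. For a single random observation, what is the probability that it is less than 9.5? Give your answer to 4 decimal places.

Conditional on each model, P(X < 9.5): I: 0.226627; II: 0.996647; III: 1.
By total probability, P(X < 9.5) = 0.42·0.226627 + 0.3·0.996647 + 0.28·1 = 0.674178.

0.6742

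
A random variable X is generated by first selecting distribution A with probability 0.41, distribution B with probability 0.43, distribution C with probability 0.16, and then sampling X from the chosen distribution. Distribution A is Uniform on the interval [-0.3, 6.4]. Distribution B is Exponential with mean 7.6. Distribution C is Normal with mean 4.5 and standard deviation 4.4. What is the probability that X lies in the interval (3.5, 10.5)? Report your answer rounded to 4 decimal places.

0.4213

Conditional on each component, P(3.5 < X < 10.5): A: 0.432836; B: 0.37977; C: 0.503553.
By total probability, P(3.5 < X < 10.5) = 0.41·0.432836 + 0.43·0.37977 + 0.16·0.503553 = 0.421332.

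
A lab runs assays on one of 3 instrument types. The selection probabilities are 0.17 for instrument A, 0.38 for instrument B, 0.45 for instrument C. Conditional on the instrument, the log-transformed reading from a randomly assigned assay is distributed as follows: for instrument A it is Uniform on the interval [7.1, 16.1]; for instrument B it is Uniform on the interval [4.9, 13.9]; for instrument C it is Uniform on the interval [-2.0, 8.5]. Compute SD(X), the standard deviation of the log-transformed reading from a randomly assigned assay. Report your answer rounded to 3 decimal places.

Per component, A: μ=11.6, E[X²]=141.31; B: μ=9.4, E[X²]=95.11; C: μ=3.25, E[X²]=19.75.
E[X] = 0.17·11.6 + 0.38·9.4 + 0.45·3.25 = 7.0065.
E[X²] = 0.17·141.31 + 0.38·95.11 + 0.45·19.75 = 69.052.
Var(X) = E[X²] − (E[X])² = 69.052 − 49.091 = 19.961.
SD(X) = √19.961 = 4.46777.

4.468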